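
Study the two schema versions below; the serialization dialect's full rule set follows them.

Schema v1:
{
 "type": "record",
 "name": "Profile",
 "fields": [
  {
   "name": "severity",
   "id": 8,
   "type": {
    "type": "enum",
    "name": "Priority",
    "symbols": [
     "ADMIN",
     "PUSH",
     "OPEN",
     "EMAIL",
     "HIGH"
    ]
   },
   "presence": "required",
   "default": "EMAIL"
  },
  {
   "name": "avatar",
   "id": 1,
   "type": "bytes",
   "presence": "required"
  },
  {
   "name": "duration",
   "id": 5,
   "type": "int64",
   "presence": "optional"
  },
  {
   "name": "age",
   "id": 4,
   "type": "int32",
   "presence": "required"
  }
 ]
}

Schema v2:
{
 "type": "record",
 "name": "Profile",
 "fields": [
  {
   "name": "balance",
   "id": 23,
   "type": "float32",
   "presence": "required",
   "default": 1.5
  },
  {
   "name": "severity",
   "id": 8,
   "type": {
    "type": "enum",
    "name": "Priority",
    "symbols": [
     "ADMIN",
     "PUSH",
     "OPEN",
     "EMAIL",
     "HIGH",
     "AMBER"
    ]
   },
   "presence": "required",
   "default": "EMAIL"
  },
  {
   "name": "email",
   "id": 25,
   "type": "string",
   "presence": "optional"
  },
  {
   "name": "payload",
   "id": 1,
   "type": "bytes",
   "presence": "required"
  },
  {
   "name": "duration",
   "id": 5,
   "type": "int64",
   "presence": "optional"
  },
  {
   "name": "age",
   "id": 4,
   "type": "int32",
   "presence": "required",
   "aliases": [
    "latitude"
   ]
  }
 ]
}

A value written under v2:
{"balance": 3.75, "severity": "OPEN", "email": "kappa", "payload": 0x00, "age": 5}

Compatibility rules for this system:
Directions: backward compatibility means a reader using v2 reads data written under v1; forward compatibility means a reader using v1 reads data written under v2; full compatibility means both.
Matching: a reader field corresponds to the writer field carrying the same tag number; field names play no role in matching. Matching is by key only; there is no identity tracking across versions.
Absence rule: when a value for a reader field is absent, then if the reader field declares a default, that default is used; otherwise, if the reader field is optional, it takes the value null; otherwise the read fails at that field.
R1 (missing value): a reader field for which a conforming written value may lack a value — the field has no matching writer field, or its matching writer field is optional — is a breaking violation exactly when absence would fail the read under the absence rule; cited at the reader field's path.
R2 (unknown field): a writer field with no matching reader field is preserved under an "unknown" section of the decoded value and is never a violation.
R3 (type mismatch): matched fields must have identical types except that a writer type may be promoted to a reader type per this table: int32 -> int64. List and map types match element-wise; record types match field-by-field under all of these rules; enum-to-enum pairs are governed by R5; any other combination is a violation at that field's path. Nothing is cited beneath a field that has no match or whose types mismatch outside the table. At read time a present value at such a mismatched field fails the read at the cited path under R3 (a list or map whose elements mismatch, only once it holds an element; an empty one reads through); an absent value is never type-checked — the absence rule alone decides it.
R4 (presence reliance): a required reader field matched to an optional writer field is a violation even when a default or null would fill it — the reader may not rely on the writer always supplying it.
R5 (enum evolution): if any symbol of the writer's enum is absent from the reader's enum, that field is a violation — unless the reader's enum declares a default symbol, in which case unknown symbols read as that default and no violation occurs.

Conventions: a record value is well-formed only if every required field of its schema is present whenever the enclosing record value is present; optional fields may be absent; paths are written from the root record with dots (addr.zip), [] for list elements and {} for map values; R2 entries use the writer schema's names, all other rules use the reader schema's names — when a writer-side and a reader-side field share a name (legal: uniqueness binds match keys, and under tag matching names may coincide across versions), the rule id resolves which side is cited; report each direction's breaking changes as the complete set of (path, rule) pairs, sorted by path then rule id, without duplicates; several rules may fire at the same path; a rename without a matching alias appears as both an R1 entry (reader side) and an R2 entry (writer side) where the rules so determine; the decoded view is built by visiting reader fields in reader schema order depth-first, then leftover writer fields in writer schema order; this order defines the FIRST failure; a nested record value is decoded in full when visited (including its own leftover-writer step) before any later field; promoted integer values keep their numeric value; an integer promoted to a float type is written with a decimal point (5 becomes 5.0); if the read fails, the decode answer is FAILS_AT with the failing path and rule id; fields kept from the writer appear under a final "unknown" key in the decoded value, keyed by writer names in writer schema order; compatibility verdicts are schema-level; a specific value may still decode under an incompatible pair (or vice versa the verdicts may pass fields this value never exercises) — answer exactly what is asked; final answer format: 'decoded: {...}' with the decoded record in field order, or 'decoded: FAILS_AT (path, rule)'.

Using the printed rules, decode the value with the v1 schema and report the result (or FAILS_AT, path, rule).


decoded: {"severity": "OPEN", "avatar": 0x00, "duration": null, "age": 5, "unknown": {"balance": 3.75, "email": "kappa"}}

arrows below run writer -> reader for Profile
decode (reader v1):
  severity := "OPEN"
  avatar := 0x00 (from writer payload)
  duration := null (absent, optional -> null)
  age := 5
  writer balance: kept under "unknown"
  writer email: kept under "unknown"
  => decoded: {"severity": "OPEN", "avatar": 0x00, "duration": null, "age": 5, "unknown": {"balance": 3.75, "email": "kappa"}}
diffs on Profile not affecting the asked answer:
  enum Priority (field severity in record Profile): symbol AMBER added -> schema-level compatibility only; this Profile value's decode is unchanged
  renamed field avatar to payload in record Profile -> triggers nothing under the printed rules; the Profile answer is the same either way


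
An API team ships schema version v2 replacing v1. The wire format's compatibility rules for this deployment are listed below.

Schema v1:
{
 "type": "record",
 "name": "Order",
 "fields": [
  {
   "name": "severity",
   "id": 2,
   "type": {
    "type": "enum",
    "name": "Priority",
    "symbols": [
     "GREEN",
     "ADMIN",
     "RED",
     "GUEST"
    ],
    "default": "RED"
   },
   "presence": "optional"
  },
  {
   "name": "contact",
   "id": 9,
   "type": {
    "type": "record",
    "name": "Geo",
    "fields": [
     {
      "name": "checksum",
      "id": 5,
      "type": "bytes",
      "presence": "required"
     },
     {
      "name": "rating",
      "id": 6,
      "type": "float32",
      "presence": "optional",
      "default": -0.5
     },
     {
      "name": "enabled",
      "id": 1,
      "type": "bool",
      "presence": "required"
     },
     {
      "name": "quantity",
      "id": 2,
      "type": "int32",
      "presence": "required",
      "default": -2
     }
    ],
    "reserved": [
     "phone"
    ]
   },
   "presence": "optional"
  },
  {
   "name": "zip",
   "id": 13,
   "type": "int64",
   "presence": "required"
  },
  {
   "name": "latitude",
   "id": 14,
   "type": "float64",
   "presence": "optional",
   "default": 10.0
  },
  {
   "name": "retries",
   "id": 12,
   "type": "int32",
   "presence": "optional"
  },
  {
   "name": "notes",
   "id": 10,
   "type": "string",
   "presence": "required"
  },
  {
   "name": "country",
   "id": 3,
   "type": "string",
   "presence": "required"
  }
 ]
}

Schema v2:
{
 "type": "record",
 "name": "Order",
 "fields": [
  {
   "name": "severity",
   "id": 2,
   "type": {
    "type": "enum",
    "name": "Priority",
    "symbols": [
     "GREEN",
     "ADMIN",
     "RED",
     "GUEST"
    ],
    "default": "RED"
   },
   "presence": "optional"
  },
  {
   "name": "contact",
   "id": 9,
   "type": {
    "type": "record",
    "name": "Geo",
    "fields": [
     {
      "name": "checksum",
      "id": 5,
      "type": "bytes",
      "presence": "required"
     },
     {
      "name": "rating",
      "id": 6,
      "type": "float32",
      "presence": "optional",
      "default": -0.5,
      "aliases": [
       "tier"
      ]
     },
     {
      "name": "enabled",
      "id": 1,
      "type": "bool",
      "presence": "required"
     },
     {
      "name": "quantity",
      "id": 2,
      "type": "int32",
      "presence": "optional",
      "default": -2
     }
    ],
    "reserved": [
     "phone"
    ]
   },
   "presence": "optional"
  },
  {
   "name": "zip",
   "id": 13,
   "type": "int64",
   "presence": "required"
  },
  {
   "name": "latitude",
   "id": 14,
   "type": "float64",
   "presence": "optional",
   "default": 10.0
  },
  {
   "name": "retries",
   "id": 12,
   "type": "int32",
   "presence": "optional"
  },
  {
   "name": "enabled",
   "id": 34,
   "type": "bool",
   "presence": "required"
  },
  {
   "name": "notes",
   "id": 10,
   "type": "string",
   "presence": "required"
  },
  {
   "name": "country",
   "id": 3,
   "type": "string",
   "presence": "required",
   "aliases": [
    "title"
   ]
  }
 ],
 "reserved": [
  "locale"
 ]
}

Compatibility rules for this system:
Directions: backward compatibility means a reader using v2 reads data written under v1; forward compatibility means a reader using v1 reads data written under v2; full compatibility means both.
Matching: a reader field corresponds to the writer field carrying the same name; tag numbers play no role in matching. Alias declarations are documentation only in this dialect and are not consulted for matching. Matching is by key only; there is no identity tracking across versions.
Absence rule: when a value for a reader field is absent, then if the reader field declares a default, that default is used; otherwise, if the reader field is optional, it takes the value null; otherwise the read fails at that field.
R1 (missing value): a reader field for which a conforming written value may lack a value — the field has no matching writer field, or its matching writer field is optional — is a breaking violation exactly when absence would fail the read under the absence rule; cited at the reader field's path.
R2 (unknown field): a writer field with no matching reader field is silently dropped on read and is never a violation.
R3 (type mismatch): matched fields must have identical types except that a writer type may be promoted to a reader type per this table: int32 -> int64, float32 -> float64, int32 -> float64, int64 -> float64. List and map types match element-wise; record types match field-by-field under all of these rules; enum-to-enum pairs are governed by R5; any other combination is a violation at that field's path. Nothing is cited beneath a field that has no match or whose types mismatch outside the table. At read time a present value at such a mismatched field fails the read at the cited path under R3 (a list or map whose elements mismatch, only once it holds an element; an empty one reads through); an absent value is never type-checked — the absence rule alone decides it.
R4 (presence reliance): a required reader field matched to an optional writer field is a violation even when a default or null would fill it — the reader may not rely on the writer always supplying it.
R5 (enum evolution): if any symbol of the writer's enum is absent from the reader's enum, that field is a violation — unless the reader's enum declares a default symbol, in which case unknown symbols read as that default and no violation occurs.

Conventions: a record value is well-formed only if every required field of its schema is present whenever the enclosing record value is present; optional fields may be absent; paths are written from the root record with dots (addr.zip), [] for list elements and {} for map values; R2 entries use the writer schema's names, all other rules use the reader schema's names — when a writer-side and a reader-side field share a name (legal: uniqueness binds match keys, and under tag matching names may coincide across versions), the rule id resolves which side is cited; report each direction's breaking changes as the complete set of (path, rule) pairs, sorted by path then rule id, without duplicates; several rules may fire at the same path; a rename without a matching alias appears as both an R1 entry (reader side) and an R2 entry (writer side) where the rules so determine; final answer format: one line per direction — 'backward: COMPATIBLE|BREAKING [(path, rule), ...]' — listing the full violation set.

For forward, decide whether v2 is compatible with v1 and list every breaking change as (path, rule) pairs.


forward: BREAKING [(contact.quantity, R4)]

the writer's type comes first in each Order pair
forward for Order (reader v1, writer v2):
  severity <- severity (Priority -> Priority, writer optional)
  contact <- contact (Geo -> Geo, writer optional)
  zip <- zip (int64 -> int64, writer required)
  latitude <- latitude (float64 -> float64, writer optional)
  retries <- retries (int32 -> int32, writer optional)
  notes <- notes (string -> string, writer required)
  country <- country (string -> string, writer required)
  writer field enabled has no reader counterpart
  contact.checksum <- contact.checksum (bytes -> bytes, writer required)
  contact.rating <- contact.rating (float32 -> float32, writer optional)
  contact.enabled <- contact.enabled (bool -> bool, writer required)
  contact.quantity <- contact.quantity (int32 -> int32, writer optional)
  violation R4 at contact.quantity
  => forward verdict for Order: BREAKING, 1 violation(s)
the other Order changes do not affect what is asked:
  added field enabled to record Order: required bool, tag 34 (in v2 it sits immediately before notes) -> matters only for Order's backward compatibility — outside the asked direction


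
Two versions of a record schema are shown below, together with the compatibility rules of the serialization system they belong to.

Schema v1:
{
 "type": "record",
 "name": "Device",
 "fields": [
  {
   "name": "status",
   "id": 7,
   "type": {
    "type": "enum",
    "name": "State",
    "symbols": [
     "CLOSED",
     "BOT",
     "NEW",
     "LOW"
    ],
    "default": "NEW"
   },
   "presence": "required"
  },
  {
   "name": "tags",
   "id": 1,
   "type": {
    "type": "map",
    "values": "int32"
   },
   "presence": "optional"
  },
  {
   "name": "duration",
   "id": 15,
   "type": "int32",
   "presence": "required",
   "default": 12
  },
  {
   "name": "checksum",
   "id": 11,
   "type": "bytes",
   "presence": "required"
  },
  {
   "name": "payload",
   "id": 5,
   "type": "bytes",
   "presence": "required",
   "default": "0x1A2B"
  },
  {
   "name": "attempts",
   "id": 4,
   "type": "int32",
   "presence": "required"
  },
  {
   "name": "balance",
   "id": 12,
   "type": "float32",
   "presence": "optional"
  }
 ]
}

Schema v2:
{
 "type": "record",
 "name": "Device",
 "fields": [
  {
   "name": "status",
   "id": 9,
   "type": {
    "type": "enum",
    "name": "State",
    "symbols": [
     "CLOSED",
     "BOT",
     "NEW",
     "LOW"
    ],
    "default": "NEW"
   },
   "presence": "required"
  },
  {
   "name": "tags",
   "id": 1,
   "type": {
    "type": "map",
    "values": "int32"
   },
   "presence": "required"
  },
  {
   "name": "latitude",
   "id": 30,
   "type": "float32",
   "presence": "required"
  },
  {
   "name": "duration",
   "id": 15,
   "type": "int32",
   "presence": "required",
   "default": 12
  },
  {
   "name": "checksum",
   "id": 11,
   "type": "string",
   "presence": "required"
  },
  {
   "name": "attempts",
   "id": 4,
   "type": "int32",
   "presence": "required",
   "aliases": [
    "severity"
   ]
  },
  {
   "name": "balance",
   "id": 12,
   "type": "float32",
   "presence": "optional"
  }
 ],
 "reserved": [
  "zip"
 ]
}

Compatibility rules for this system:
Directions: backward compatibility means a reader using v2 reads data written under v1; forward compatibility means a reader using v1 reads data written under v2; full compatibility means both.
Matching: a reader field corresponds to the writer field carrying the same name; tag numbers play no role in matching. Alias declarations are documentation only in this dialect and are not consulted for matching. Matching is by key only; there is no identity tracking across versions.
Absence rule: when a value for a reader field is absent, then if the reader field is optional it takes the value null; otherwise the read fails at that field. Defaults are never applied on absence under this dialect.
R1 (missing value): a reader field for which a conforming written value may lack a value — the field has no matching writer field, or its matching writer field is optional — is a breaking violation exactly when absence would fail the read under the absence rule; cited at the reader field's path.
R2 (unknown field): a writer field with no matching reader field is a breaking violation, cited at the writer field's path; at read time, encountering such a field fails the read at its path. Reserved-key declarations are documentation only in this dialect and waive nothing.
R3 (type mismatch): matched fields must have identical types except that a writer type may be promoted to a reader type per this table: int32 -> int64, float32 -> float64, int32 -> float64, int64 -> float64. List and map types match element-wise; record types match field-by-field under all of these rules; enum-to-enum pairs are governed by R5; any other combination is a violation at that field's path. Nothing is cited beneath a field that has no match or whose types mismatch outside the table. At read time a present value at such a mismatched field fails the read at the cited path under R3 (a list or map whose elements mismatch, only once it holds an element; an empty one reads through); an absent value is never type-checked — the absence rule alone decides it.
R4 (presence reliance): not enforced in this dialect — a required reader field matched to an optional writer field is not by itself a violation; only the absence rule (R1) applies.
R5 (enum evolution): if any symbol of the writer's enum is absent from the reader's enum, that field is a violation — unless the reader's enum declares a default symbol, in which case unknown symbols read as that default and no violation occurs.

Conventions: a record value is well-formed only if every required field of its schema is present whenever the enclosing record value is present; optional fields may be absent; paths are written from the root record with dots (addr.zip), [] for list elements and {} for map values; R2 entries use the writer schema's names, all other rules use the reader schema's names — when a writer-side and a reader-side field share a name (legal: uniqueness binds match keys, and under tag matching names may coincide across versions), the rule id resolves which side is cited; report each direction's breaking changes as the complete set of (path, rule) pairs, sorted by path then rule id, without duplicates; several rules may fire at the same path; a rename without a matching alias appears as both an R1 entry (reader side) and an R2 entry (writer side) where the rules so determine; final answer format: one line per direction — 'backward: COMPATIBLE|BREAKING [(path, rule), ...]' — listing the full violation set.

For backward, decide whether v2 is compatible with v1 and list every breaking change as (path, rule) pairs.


in Device below, arrows point writer -> reader
checking backward for Device: reader v2 against writer v1:
  status: paired with writer status (State -> State; writer required)
  tags: paired with writer tags (map<string, int32> -> map<string, int32>; writer optional)
  no writer field matches reader latitude
  duration: paired with writer duration (int32 -> int32; writer required)
  checksum: paired with writer checksum (bytes -> string; writer required)
  attempts: paired with writer attempts (int32 -> int32; writer required)
  balance: paired with writer balance (float32 -> float32; writer optional)
  payload (writer side), unknown to reader
  rule R3 violated at checksum
  rule R1 violated at latitude
  rule R2 violated at payload
  rule R1 violated at tags
  => backward verdict for Device: BREAKING, 4 violation(s)
the other Device changes do not affect what is asked:
  field status in record Device: tag 7 changed to 9 -> triggers nothing under Device's printed rules — same verdict

backward: BREAKING [(checksum, R3), (latitude, R1), (payload, R2), (tags, R1)]


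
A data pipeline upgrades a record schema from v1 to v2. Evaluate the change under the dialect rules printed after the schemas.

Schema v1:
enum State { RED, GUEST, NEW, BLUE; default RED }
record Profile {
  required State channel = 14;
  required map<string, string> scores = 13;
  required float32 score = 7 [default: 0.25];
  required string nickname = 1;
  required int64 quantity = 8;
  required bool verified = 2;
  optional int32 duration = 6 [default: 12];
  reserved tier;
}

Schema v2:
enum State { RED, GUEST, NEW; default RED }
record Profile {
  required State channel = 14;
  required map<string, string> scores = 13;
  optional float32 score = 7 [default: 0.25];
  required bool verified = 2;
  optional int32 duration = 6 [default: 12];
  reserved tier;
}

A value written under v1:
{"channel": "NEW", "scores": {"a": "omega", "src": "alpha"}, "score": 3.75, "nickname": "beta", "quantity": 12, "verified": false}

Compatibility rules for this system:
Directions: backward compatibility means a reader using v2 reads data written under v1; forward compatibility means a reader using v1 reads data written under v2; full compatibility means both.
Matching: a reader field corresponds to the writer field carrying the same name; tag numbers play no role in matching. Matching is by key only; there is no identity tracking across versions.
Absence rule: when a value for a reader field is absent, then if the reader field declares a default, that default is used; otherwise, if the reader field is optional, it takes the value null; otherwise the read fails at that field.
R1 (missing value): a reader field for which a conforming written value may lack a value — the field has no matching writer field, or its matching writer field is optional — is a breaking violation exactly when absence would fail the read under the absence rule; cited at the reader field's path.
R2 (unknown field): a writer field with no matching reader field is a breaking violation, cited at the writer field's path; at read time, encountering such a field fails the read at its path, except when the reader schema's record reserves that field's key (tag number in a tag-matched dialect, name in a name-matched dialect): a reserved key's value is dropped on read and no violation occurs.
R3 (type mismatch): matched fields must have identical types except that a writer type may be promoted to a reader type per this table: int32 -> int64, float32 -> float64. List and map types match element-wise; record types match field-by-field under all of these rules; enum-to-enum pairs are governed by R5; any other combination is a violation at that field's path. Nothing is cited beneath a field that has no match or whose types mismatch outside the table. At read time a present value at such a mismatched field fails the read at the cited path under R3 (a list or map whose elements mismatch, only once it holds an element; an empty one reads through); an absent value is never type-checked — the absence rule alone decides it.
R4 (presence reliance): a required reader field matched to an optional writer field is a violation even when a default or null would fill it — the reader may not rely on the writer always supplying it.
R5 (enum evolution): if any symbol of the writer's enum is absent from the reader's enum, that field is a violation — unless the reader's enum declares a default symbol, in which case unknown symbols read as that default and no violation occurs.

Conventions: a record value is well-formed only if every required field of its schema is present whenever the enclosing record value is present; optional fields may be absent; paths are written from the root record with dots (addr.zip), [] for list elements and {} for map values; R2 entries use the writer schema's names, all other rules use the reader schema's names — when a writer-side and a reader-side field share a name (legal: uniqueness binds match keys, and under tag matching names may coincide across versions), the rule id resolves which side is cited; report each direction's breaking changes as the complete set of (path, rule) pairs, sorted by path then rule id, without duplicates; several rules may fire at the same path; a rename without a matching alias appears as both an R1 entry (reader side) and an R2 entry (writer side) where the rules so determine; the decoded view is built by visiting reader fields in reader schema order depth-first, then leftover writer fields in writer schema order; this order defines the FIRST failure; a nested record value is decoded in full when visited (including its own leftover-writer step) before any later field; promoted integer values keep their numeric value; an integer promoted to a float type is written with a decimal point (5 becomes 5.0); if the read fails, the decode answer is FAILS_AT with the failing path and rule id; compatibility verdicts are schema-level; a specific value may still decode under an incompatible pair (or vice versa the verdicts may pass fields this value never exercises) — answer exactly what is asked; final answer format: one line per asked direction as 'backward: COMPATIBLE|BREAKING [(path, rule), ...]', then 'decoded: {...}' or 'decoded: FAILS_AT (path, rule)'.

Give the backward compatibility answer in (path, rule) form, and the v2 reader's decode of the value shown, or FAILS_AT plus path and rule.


backward: BREAKING [(nickname, R2), (quantity, R2)]; decoded: FAILS_AT (nickname, R2)

each type pair in Profile: writer, then reader
backward pass over Profile, reader schema v2, writer schema v1:
  writer required, State -> State: reader channel maps from writer channel
  writer required, map<string, string> -> map<string, string>: reader scores maps from writer scores
  writer required, float32 -> float32: reader score maps from writer score
  writer required, bool -> bool: reader verified maps from writer verified
  writer optional, int32 -> int32: reader duration maps from writer duration
  writer nickname: unknown to reader
  writer quantity: unknown to reader
  rule R2 violated at nickname
  rule R2 violated at quantity
  => 2 violation(s): backward is BREAKING for Profile
decoding the Profile value with the v2 reader:
  channel := "NEW"
  scores := {"a": "omega", "src": "alpha"}
  score := 3.75
  verified := false
  duration := 12 (absent -> default)
  read fails at nickname under R2 (unknown field)
  => FAILS_AT (nickname, R2)
diffs on Profile not affecting the asked answer:
  field score in record Profile: required changed to optional -> fires only in the forward direction of Profile, which is not asked here
  enum State (field channel in record Profile): symbol BLUE removed -> inert for the asked Profile verdict: nothing fires


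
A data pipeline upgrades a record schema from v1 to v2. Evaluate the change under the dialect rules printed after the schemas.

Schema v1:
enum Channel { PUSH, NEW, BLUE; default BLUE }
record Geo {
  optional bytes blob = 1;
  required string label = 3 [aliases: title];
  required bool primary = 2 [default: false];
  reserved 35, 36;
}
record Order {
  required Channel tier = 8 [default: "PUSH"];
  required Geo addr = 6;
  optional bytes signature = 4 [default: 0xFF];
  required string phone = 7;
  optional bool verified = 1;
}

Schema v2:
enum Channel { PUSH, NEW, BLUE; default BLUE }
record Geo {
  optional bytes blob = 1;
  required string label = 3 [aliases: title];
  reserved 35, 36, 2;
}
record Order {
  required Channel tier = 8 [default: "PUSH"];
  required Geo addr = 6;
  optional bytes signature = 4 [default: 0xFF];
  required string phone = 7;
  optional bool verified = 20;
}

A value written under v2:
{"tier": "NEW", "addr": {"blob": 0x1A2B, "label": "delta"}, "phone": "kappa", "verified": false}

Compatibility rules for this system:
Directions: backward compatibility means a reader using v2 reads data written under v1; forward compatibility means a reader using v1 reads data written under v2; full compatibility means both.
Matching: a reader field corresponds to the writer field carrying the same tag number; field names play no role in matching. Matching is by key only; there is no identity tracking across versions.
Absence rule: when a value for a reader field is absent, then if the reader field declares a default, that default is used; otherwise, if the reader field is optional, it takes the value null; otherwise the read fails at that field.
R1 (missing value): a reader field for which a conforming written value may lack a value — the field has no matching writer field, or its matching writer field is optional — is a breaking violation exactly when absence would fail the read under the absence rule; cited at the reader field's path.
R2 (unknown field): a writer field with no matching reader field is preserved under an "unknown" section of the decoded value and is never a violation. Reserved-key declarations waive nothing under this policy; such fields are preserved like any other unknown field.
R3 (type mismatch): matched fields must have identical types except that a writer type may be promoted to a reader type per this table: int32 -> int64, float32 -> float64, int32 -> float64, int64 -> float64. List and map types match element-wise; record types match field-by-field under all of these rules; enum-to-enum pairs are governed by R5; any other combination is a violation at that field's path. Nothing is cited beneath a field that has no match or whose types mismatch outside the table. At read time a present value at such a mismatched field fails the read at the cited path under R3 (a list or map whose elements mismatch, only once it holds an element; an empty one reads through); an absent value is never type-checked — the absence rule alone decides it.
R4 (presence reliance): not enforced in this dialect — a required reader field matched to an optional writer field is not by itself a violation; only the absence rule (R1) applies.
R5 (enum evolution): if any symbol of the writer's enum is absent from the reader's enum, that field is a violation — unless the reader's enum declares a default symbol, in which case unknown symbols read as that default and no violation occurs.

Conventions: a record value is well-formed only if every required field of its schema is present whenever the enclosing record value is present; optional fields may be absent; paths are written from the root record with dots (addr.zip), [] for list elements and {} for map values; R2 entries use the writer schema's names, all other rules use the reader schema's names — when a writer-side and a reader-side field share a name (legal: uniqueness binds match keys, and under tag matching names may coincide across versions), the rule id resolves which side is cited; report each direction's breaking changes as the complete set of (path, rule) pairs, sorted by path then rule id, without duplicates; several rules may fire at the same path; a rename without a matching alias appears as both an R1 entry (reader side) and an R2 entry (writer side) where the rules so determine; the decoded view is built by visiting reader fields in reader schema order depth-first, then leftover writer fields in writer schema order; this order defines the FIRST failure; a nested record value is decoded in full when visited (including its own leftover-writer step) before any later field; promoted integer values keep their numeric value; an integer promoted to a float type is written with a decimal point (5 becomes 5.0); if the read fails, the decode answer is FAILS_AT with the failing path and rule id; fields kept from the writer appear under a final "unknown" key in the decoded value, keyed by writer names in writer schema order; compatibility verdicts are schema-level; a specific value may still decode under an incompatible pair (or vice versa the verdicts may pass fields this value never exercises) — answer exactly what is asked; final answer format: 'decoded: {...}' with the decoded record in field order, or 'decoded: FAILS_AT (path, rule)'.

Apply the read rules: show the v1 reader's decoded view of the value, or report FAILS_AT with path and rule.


arrows below run writer -> reader for Order
decode walk for Order under reader schema v1:
  tier := "NEW"
  addr.blob := 0x1A2B
  addr.label := "delta"
  addr.primary := false (no value, default fills)
  signature := 0xFF (no value, default fills)
  phone := "kappa"
  verified := null (not supplied -> null)
  writer verified: kept under "unknown"
  => decoded: {"tier": "NEW", "addr": {"blob": 0x1A2B, "label": "delta", "primary": false}, "signature": 0xFF, "phone": "kappa", "verified": null, "unknown": {"verified": false}}
ruling out the remaining Order differences:
  removed field primary from record Geo (its key 2 joins the reserved list) -> triggers nothing under the printed rules; the Order answer is the same either way

decoded: {"tier": "NEW", "addr": {"blob": 0x1A2B, "label": "delta", "primary": false}, "signature": 0xFF, "phone": "kappa", "verified": null, "unknown": {"verified": false}}


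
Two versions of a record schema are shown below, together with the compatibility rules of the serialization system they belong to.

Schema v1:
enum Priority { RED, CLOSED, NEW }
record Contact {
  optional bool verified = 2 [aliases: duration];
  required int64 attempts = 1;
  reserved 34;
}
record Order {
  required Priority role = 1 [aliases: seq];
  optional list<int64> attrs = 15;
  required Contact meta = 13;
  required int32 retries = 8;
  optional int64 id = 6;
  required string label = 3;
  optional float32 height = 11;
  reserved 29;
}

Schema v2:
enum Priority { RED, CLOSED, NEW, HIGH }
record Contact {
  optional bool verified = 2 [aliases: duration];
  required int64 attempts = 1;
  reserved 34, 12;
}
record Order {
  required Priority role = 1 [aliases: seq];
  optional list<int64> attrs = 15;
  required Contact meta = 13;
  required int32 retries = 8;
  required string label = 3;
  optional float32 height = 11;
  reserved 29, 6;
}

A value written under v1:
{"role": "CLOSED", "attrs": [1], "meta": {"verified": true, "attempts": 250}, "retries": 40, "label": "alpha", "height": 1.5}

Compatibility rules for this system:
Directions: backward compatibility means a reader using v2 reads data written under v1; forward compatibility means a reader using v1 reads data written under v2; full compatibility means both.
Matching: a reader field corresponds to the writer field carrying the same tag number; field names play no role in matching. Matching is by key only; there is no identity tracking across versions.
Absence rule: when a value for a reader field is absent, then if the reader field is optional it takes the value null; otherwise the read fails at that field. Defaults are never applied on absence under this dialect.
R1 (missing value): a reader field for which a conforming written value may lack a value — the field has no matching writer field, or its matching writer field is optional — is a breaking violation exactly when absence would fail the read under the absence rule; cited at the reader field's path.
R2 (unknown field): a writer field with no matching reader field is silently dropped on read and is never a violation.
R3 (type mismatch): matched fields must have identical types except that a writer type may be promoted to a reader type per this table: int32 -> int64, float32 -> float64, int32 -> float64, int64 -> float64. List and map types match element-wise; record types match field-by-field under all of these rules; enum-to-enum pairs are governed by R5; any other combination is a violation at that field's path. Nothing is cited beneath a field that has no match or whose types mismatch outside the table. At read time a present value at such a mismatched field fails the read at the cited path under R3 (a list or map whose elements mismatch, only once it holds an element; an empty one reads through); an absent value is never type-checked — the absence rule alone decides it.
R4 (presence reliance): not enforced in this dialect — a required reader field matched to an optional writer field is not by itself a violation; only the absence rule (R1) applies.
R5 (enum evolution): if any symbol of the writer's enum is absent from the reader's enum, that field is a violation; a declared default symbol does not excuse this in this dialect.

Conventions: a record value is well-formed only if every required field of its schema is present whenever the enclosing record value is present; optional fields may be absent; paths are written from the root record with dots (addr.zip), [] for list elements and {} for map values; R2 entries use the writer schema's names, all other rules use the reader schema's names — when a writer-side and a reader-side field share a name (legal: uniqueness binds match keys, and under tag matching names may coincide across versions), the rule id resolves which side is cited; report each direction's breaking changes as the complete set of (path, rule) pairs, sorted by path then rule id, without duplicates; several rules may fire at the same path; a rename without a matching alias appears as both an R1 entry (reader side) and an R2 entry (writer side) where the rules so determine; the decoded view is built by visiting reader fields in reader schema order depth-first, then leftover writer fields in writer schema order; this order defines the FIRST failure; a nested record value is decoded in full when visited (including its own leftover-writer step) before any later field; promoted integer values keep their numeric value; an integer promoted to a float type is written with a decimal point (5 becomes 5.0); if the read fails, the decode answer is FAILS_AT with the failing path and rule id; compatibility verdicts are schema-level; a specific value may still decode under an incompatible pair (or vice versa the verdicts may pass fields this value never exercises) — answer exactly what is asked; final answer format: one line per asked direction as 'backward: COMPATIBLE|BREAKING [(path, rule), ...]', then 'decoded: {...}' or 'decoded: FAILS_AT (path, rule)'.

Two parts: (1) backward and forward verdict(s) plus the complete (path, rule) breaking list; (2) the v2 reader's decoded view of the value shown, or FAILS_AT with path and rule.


each type pair in Order: writer, then reader
backward pass over Order, reader schema v2, writer schema v1:
  Priority -> Priority, writer required: role aligns to role
  list<int64> -> list<int64>, writer optional: attrs aligns to attrs
  Contact -> Contact, writer required: meta aligns to meta
  int32 -> int32, writer required: retries aligns to retries
  string -> string, writer required: label aligns to label
  float32 -> float32, writer optional: height aligns to height
  writer field id has no reader counterpart
  bool -> bool, writer optional: meta.verified aligns to meta.verified
  int64 -> int64, writer required: meta.attempts aligns to meta.attempts
  nothing fires on Order: backward is COMPATIBLE
forward pass over Order, reader schema v1, writer schema v2:
  Priority -> Priority, writer required: role aligns to role
  list<int64> -> list<int64>, writer optional: attrs aligns to attrs
  Contact -> Contact, writer required: meta aligns to meta
  int32 -> int32, writer required: retries aligns to retries
  id has no writer counterpart
  string -> string, writer required: label aligns to label
  float32 -> float32, writer optional: height aligns to height
  bool -> bool, writer optional: meta.verified aligns to meta.verified
  int64 -> int64, writer required: meta.attempts aligns to meta.attempts
  R5 fires at role
  => forward verdict for Order: BREAKING, 1 violation(s)
decoding the Order value with the v2 reader:
  role := "CLOSED"
  attrs := [1]
  meta.verified := true
  meta.attempts := 250
  retries := 40
  label := "alpha"
  height := 1.5
  => decoded: {"role": "CLOSED", "attrs": [1], "meta": {"verified": true, "attempts": 250}, "retries": 40, "label": "alpha", "height": 1.5}

backward: COMPATIBLE []; forward: BREAKING [(role, R5)]; decoded: {"role": "CLOSED", "attrs": [1], "meta": {"verified": true, "attempts": 250}, "retries": 40, "label": "alpha", "height": 1.5}
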